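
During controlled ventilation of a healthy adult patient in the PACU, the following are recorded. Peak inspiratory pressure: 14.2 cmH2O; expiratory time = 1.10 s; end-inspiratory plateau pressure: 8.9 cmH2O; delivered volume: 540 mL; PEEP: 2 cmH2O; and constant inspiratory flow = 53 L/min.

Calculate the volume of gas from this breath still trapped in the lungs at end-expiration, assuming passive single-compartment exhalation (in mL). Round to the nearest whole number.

52

Flow: 53 L/min ÷ 60 = 0.8833 L/s.
R = (PIP − Pplat)/V̇ = (14.2 − 8.9) / 0.8833 = 5.3/0.8833 = 6.0 cmH2O·s/L.
C = Vt/(Pplat − PEEP) = 540.0 / (8.9 − 2) = 540.0/6.9 = 78.261 mL/cmH2O.
τ = R × C = 6.0 × 0.07826 L/cmH2O = 0.4696 s.
Fraction remaining = e^(−Te/τ) = e^(−1.10/0.4696) = 0.09609.
Trapped volume = 540.0 × 0.09609 = 51.889 mL.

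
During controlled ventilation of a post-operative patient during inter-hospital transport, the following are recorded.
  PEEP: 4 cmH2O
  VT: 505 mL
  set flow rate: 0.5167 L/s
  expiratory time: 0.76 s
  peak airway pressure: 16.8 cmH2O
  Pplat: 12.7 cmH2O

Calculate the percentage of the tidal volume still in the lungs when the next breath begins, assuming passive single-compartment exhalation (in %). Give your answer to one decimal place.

R = (PIP − Pplat)/V̇ = (16.8 − 12.7) / 0.5167 = 4.1/0.5167 = 7.935 cmH2O·s/L.
C = Vt/(Pplat − PEEP) = 505.0 / (12.7 − 4) = 505.0/8.7 = 58.046 mL/cmH2O.
τ = R × C = 7.935 × 0.05805 L/cmH2O = 0.4606 s.
Fraction remaining at end-expiration = e^(−Te/τ) = e^(−0.76/0.4606) = 0.192 → 19.2%.

19.2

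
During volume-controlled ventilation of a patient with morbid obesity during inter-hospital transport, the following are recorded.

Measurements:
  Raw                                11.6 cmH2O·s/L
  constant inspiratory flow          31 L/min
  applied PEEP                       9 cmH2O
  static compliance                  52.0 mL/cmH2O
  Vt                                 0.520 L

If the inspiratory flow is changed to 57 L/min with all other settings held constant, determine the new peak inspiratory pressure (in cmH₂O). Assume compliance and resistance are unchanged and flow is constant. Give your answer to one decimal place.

30.0

Flow: 31 L/min ÷ 60 = 0.5167 L/s.
New flow: 57 L/min ÷ 60 = 0.95 L/s.
PIP = Vt/C + R·V̇ + PEEP (constant-flow equation of motion).
Only the resistive term changes: ΔPIP = R × ΔV̇ = 11.6 × (0.95 − 0.5167) = 11.6 × 0.4333 = 5.026 cmH2O.
Original PIP = 520/52.0 + 11.6×0.5167 + 9 = 24.994 cmH2O; new PIP = 24.994 + (5.026) = 30.02 cmH2O.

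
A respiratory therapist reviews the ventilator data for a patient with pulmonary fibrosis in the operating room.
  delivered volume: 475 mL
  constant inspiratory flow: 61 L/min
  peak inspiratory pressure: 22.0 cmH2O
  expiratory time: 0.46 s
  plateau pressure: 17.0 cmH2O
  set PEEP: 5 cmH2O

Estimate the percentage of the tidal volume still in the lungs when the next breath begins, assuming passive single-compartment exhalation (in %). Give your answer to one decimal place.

Flow: 61 L/min ÷ 60 = 1.0167 L/s.
R = (PIP − Pplat)/V̇ = (22.0 − 17.0) / 1.0167 = 5.0/1.0167 = 4.918 cmH2O·s/L.
C = Vt/(Pplat − PEEP) = 475.0 / (17.0 − 5) = 475.0/12.0 = 39.583 mL/cmH2O.
τ = R × C = 4.918 × 0.03958 L/cmH2O = 0.1947 s.
Fraction remaining at end-expiration = e^(−Te/τ) = e^(−0.46/0.1947) = 0.09417 → 9.417%.

9.4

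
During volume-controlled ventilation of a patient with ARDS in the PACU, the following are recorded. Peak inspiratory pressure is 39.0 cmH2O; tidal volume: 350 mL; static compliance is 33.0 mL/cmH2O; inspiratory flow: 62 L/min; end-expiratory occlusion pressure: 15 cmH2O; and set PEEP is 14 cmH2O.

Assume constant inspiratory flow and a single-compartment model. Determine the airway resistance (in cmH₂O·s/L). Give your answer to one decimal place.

13.0

Flow: 62 L/min ÷ 60 = 1.0333 L/s.
Total PEEP = 15 cmH2O (set 14 + intrinsic 1); this is the baseline alveolar pressure.
Equation of motion (constant flow): PIP = Vt/C + R·V̇ + PEEP.
R·V̇ = PIP − Vt/C − PEEP = 39.0 − 350/33.0 − 15 = 39.0 − 10.606 − 15 = 13.394 cmH2O.
R = 13.394 / 1.0333 = 12.962 cmH2O·s/L.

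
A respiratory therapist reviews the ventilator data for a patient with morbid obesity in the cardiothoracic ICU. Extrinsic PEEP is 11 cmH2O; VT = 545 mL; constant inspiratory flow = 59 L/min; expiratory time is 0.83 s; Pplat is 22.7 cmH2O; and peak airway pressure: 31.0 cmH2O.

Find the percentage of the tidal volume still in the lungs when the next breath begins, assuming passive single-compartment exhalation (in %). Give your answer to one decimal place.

12.1

Flow: 59 L/min ÷ 60 = 0.9833 L/s.
R = (PIP − Pplat)/V̇ = (31.0 − 22.7) / 0.9833 = 8.3/0.9833 = 8.441 cmH2O·s/L.
C = Vt/(Pplat − PEEP) = 545.0 / (22.7 − 11) = 545.0/11.7 = 46.581 mL/cmH2O.
τ = R × C = 8.441 × 0.04658 L/cmH2O = 0.3932 s.
Fraction remaining at end-expiration = e^(−Te/τ) = e^(−0.83/0.3932) = 0.1211 → 12.11%.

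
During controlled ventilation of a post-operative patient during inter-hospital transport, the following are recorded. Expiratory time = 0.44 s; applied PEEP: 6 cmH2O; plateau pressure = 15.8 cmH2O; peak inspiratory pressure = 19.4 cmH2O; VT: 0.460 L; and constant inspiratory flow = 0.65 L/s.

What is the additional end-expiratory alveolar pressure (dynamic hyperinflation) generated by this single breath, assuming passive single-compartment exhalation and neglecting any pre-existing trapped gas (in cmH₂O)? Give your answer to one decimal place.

1.8

R = (PIP − Pplat)/V̇ = (19.4 − 15.8) / 0.65 = 3.6/0.65 = 5.538 cmH2O·s/L.
C = Vt/(Pplat − PEEP) = 460.0 / (15.8 − 6) = 460.0/9.8 = 46.939 mL/cmH2O.
τ = R × C = 5.538 × 0.04694 L/cmH2O = 0.26 s.
Fraction remaining = e^(−Te/τ) = e^(−0.44/0.26) = 0.1841; trapped volume = 460.0 × 0.1841 = 84.686 mL.
Additional alveolar pressure from trapping ≈ V_trapped / C = 84.686 / 46.939 = 1.804 cmH2O.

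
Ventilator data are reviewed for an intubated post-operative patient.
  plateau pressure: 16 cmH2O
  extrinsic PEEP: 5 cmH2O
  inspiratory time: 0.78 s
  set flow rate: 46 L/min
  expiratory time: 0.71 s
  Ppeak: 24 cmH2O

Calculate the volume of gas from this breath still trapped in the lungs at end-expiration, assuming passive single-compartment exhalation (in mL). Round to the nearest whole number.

Flow: 46 L/min ÷ 60 = 0.7667 L/s.
Vt = flow × Ti = 0.7667 L/s × 0.78 s × 1000 mL/L = 598.03 mL.
R = (PIP − Pplat)/V̇ = (24 − 16) / 0.7667 = 8.0/0.7667 = 10.434 cmH2O·s/L.
C = Vt/(Pplat − PEEP) = 598.03 / (16 − 5) = 598.03/11.0 = 54.366 mL/cmH2O.
τ = R × C = 10.434 × 0.05437 L/cmH2O = 0.5673 s.
Fraction remaining = e^(−Te/τ) = e^(−0.71/0.5673) = 0.2861.
Trapped volume = 598.03 × 0.2861 = 171.1 mL.

171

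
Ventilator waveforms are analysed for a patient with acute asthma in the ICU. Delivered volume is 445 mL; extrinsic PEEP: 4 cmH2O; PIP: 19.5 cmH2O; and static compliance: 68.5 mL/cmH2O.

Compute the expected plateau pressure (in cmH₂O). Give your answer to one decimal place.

10.5

Pplat = PEEP + Vt / Cstat = 4 + 445 / 68.5 = 4 + 6.496 = 10.496 cmH2O.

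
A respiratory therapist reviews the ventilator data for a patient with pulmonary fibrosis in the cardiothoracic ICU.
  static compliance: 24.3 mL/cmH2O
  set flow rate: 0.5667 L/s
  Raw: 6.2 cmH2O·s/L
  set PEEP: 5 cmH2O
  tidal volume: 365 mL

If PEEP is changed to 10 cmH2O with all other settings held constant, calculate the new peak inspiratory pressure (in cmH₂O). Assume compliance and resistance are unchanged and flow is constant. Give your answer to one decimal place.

28.5

PIP = Vt/C + R·V̇ + PEEP (constant-flow equation of motion).
Only the baseline term changes: ΔPIP = ΔPEEP = 10 − 5 = 5.0 cmH2O.
Original PIP = 365/24.3 + 6.2×0.5667 + 5 = 23.534 cmH2O; new PIP = 23.534 + (5.0) = 28.534 cmH2O.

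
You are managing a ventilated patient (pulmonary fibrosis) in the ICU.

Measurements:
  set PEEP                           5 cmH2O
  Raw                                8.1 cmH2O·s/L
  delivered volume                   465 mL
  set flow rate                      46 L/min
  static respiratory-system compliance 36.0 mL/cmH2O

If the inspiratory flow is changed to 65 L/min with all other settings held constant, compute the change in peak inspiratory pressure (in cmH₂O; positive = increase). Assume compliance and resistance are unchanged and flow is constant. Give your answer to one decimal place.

Flow: 46 L/min ÷ 60 = 0.7667 L/s.
New flow: 65 L/min ÷ 60 = 1.0833 L/s.
PIP = Vt/C + R·V̇ + PEEP (constant-flow equation of motion).
Only the resistive term changes: ΔPIP = R × ΔV̇ = 8.1 × (1.0833 − 0.7667) = 8.1 × 0.3166 = 2.564 cmH2O.

2.6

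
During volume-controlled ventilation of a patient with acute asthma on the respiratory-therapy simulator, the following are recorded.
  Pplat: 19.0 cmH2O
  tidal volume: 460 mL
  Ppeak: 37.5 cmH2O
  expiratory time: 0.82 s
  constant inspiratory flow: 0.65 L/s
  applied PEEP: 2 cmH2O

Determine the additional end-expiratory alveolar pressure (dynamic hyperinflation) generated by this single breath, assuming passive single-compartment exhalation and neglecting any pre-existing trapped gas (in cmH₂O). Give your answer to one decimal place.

5.9

R = (PIP − Pplat)/V̇ = (37.5 − 19.0) / 0.65 = 18.5/0.65 = 28.462 cmH2O·s/L.
C = Vt/(Pplat − PEEP) = 460.0 / (19.0 − 2) = 460.0/17.0 = 27.059 mL/cmH2O.
τ = R × C = 28.462 × 0.02706 L/cmH2O = 0.7702 s.
Fraction remaining = e^(−Te/τ) = e^(−0.82/0.7702) = 0.3448; trapped volume = 460.0 × 0.3448 = 158.61 mL.
Additional alveolar pressure from trapping ≈ V_trapped / C = 158.61 / 27.059 = 5.862 cmH2O.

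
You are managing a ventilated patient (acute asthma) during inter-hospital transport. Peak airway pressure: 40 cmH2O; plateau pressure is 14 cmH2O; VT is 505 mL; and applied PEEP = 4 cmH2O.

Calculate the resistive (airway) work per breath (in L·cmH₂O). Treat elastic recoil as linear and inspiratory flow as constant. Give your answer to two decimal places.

With constant inspiratory flow the resistive pressure is constant at PIP − Pplat = 40 − 14 = 26.0 cmH2O, so resistive work = 26.0 × 0.505 = 13.13 L·cmH2O.

13.13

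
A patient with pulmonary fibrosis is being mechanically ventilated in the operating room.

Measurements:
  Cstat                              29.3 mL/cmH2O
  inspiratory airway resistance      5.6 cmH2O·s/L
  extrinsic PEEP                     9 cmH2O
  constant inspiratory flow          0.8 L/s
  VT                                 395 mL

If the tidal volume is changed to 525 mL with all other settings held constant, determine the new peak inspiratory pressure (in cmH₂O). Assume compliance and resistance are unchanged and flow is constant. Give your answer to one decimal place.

31.4

PIP = Vt/C + R·V̇ + PEEP (constant-flow equation of motion).
Only the elastic term changes: ΔPIP = ΔVt / C = (525 − 395) / 29.3 = 4.437 cmH2O.
Original PIP = 395/29.3 + 5.6×0.8 + 9 = 26.961 cmH2O; new PIP = 26.961 + (4.437) = 31.398 cmH2O.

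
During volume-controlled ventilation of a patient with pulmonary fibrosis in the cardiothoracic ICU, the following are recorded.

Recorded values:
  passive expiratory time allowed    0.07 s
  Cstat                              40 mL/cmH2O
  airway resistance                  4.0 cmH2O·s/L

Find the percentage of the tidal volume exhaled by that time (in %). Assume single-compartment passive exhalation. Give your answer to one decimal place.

35.4

τ = R × C = 4.0 × 40 mL/cmH2O = 4.0 × 0.040 L/cmH2O = 0.16 s.
Passive exhalation: V(t)/V₀ = e^(−t/τ) = e^(−0.07/0.16) = 0.6456.
Fraction exhaled = 1 − 0.6456 = 0.3544 → 35.44%.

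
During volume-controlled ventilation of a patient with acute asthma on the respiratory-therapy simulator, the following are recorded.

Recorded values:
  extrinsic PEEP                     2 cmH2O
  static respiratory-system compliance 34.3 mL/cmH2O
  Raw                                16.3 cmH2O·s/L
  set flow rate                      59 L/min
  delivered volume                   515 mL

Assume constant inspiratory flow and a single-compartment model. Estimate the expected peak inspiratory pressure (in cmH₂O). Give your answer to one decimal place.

Flow: 59 L/min ÷ 60 = 0.9833 L/s.
Equation of motion (constant flow): PIP = Vt/C + R·V̇ + PEEP.
PIP = 515/34.3 + 16.3×0.9833 + 2 = 15.015 + 16.028 + 2 = 33.043 cmH2O.

33.0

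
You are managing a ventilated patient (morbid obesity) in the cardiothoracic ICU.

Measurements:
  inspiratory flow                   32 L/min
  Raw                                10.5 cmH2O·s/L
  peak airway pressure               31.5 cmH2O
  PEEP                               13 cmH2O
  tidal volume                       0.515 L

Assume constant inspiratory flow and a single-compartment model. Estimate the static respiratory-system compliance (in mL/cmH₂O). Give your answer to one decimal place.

39.9

Flow: 32 L/min ÷ 60 = 0.5333 L/s.
Equation of motion (constant flow): PIP = Vt/C + R·V̇ + PEEP.
Vt/C = PIP − R·V̇ − PEEP = 31.5 − 10.5×0.5333 − 13 = 31.5 − 5.6 − 13 = 12.9 cmH2O.
C = Vt / 12.9 = 515 / 12.9 = 39.922 mL/cmH2O.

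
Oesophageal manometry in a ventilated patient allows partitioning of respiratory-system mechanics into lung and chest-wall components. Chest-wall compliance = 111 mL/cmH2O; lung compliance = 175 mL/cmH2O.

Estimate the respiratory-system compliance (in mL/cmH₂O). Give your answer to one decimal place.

67.9

Lung and chest wall are elastances in series: 1/Crs = 1/CL + 1/Ccw.
1/Crs = 1/175 + 1/111 = 0.01472.
Crs = 67.935 mL/cmH2O.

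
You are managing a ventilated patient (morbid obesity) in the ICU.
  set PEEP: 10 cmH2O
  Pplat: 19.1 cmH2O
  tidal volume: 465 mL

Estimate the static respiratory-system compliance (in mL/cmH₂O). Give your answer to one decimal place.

Cstat = Vt / (Pplat − PEEP) = 465 / (19.1 − 10) = 465 / 9.1 = 51.099 mL/cmH2O.

51.1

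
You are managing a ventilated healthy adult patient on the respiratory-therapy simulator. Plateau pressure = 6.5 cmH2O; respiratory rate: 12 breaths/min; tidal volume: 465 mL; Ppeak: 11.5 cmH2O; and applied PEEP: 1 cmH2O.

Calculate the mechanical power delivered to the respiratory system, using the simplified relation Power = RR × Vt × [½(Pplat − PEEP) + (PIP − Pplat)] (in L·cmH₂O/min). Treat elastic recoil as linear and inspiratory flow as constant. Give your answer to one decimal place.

43.2

Per-breath work = Vt × [½(Pplat−PEEP) + (PIP−Pplat)] = 0.465 × [0.5×5.5 + 5.0] = 0.465 × 7.75 = 3.604 L·cmH2O.
Power = 12 × 3.604 = 43.248 L·cmH2O/min.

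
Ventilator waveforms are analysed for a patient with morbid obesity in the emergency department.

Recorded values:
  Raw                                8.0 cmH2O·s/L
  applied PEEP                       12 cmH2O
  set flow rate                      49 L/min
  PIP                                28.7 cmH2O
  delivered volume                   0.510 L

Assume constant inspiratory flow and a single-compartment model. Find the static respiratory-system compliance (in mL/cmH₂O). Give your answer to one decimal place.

50.2

Flow: 49 L/min ÷ 60 = 0.8167 L/s.
Equation of motion (constant flow): PIP = Vt/C + R·V̇ + PEEP.
Vt/C = PIP − R·V̇ − PEEP = 28.7 − 8.0×0.8167 − 12 = 28.7 − 6.534 − 12 = 10.166 cmH2O.
C = Vt / 10.166 = 510 / 10.166 = 50.167 mL/cmH2O.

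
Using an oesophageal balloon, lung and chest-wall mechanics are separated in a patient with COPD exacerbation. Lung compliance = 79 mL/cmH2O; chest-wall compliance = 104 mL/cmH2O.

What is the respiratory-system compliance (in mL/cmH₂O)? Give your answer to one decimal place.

44.9

Lung and chest wall are elastances in series: 1/Crs = 1/CL + 1/Ccw.
1/Crs = 1/79 + 1/104 = 0.02227.
Crs = 44.903 mL/cmH2O.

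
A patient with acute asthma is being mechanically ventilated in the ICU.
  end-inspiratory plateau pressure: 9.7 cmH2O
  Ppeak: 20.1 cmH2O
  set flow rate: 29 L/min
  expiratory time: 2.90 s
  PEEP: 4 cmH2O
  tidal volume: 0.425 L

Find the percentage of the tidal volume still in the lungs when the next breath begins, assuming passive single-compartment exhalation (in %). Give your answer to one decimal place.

Flow: 29 L/min ÷ 60 = 0.4833 L/s.
R = (PIP − Pplat)/V̇ = (20.1 − 9.7) / 0.4833 = 10.4/0.4833 = 21.519 cmH2O·s/L.
C = Vt/(Pplat − PEEP) = 425.0 / (9.7 − 4) = 425.0/5.7 = 74.561 mL/cmH2O.
τ = R × C = 21.519 × 0.07456 L/cmH2O = 1.604 s.
Fraction remaining at end-expiration = e^(−Te/τ) = e^(−2.90/1.604) = 0.164 → 16.4%.

16.4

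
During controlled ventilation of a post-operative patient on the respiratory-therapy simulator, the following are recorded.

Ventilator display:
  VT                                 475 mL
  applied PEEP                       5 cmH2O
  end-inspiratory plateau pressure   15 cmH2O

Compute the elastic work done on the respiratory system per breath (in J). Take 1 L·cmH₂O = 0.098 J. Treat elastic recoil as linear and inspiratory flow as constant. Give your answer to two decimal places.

Elastic work ≈ ½ × (Pplat − PEEP) × Vt = 0.5 × (15 − 5) × 0.475 L = 0.5 × 10.0 × 0.475 = 2.375 L·cmH2O.
× 0.098 J/(L·cmH2O) → 0.2328 J.

0.23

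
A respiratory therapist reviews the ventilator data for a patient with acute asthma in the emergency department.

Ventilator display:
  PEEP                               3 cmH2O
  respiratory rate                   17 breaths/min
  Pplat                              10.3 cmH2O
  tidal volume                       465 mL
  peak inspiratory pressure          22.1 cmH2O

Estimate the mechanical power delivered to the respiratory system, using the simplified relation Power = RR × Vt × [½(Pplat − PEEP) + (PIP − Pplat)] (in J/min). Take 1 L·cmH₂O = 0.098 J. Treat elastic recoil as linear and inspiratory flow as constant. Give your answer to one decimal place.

12.0

Per-breath work = Vt × [½(Pplat−PEEP) + (PIP−Pplat)] = 0.465 × [0.5×7.3 + 11.8] = 0.465 × 15.45 = 7.184 L·cmH2O.
Power = 17 × 7.184 = 122.13 L·cmH2O/min.
× 0.098 J/(L·cmH2O) → 11.969 J/min.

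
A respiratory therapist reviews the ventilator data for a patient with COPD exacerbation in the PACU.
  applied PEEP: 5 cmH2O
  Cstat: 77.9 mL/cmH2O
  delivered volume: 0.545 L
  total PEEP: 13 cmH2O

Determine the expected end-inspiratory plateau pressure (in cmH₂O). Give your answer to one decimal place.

End-expiratory occlusion gives total PEEP = 13 cmH2O (intrinsic PEEP = 13 − 5 = 8). Use total PEEP for the elastic gradient.
Pplat = PEEPtotal + Vt / Cstat = 13 + 545 / 77.9 = 13 + 6.996 = 19.996 cmH2O.

20.0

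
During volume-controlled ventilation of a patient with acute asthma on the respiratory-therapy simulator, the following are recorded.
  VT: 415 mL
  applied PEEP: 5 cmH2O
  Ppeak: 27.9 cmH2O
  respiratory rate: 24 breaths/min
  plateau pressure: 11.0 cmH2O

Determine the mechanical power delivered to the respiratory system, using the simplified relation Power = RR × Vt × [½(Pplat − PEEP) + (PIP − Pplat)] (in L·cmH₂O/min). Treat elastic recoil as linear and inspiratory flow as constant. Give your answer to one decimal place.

Per-breath work = Vt × [½(Pplat−PEEP) + (PIP−Pplat)] = 0.415 × [0.5×6.0 + 16.9] = 0.415 × 19.9 = 8.259 L·cmH2O.
Power = 24 × 8.259 = 198.22 L·cmH2O/min.

198.2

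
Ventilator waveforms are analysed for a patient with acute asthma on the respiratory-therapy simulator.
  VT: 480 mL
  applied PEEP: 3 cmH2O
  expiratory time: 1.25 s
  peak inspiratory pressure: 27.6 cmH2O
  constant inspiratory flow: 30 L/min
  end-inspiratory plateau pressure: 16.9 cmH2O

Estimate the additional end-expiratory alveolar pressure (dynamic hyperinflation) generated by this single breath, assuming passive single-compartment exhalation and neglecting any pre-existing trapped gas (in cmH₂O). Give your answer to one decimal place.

Flow: 30 L/min ÷ 60 = 0.5 L/s.
R = (PIP − Pplat)/V̇ = (27.6 − 16.9) / 0.5 = 10.7/0.5 = 21.4 cmH2O·s/L.
C = Vt/(Pplat − PEEP) = 480.0 / (16.9 − 3) = 480.0/13.9 = 34.532 mL/cmH2O.
τ = R × C = 21.4 × 0.03453 L/cmH2O = 0.7389 s.
Fraction remaining = e^(−Te/τ) = e^(−1.25/0.7389) = 0.1842; trapped volume = 480.0 × 0.1842 = 88.416 mL.
Additional alveolar pressure from trapping ≈ V_trapped / C = 88.416 / 34.532 = 2.56 cmH2O.

2.6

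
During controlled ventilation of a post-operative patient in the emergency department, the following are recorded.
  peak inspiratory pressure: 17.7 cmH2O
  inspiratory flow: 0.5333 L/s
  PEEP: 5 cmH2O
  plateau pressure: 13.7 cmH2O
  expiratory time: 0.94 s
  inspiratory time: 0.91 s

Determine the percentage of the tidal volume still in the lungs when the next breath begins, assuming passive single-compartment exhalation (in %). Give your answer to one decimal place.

Vt = flow × Ti = 0.5333 L/s × 0.91 s × 1000 mL/L = 485.3 mL.
R = (PIP − Pplat)/V̇ = (17.7 − 13.7) / 0.5333 = 4.0/0.5333 = 7.5 cmH2O·s/L.
C = Vt/(Pplat − PEEP) = 485.3 / (13.7 − 5) = 485.3/8.7 = 55.782 mL/cmH2O.
τ = R × C = 7.5 × 0.05578 L/cmH2O = 0.4184 s.
Fraction remaining at end-expiration = e^(−Te/τ) = e^(−0.94/0.4184) = 0.1058 → 10.58%.

10.6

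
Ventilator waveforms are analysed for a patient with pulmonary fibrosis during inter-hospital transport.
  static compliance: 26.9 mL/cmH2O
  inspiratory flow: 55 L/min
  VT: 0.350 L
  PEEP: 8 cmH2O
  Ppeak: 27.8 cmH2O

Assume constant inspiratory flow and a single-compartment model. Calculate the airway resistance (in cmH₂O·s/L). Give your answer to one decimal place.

7.4

Flow: 55 L/min ÷ 60 = 0.9167 L/s.
Equation of motion (constant flow): PIP = Vt/C + R·V̇ + PEEP.
R·V̇ = PIP − Vt/C − PEEP = 27.8 − 350/26.9 − 8 = 27.8 − 13.011 − 8 = 6.789 cmH2O.
R = 6.789 / 0.9167 = 7.406 cmH2O·s/L.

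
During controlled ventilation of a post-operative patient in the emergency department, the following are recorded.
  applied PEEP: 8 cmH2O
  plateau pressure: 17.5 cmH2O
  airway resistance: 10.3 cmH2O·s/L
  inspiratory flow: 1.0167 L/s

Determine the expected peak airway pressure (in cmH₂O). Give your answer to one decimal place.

28.0

PIP = Pplat + Raw × flow = 17.5 + 10.3 × 1.0167 = 17.5 + 10.472 = 27.972 cmH2O.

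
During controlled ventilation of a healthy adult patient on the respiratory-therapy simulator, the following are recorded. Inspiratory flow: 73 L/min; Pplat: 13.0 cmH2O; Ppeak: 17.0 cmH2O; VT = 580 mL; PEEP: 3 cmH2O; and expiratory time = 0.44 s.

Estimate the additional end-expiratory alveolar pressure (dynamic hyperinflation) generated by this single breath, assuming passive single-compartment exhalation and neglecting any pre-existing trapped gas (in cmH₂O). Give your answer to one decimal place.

1.0

Flow: 73 L/min ÷ 60 = 1.2167 L/s.
R = (PIP − Pplat)/V̇ = (17.0 − 13.0) / 1.2167 = 4.0/1.2167 = 3.288 cmH2O·s/L.
C = Vt/(Pplat − PEEP) = 580.0 / (13.0 − 3) = 580.0/10.0 = 58.0 mL/cmH2O.
τ = R × C = 3.288 × 0.058 L/cmH2O = 0.1907 s.
Fraction remaining = e^(−Te/τ) = e^(−0.44/0.1907) = 0.09953; trapped volume = 580.0 × 0.09953 = 57.727 mL.
Additional alveolar pressure from trapping ≈ V_trapped / C = 57.727 / 58.0 = 0.9953 cmH2O.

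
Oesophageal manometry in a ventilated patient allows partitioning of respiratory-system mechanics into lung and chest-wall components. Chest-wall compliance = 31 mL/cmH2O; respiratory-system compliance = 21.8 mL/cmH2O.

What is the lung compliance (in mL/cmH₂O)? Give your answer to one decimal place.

1/CL = 1/Crs − 1/Ccw.
1/CL = 1/21.8 − 1/31 = 0.01361.
CL = 73.475 mL/cmH2O.

73.5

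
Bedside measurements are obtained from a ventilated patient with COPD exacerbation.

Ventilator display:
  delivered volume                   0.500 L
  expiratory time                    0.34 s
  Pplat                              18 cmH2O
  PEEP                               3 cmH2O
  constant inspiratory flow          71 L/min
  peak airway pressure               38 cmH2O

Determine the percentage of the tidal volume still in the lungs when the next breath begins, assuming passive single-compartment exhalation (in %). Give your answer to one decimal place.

54.7

Flow: 71 L/min ÷ 60 = 1.1833 L/s.
R = (PIP − Pplat)/V̇ = (38 − 18) / 1.1833 = 20.0/1.1833 = 16.902 cmH2O·s/L.
C = Vt/(Pplat − PEEP) = 500.0 / (18 − 3) = 500.0/15.0 = 33.333 mL/cmH2O.
τ = R × C = 16.902 × 0.03333 L/cmH2O = 0.5633 s.
Fraction remaining at end-expiration = e^(−Te/τ) = e^(−0.34/0.5633) = 0.5468 → 54.68%.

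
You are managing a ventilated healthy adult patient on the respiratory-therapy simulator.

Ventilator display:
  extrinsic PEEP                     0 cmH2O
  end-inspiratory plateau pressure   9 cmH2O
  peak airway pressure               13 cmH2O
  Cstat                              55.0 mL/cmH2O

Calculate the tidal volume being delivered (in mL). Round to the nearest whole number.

Vt = Cstat × (Pplat − PEEP) = 55.0 × (9 − 0) = 55.0 × 9.0 = 495.0 mL.

495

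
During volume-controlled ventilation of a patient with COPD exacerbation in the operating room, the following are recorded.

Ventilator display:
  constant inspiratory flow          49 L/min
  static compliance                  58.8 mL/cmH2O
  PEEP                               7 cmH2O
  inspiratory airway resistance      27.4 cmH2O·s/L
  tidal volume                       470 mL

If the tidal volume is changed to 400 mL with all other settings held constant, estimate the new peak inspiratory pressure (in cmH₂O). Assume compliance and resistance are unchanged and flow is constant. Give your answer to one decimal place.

36.2

Flow: 49 L/min ÷ 60 = 0.8167 L/s.
PIP = Vt/C + R·V̇ + PEEP (constant-flow equation of motion).
Only the elastic term changes: ΔPIP = ΔVt / C = (400 − 470) / 58.8 = -1.19 cmH2O.
Original PIP = 470/58.8 + 27.4×0.8167 + 7 = 37.371 cmH2O; new PIP = 37.371 + (-1.19) = 36.181 cmH2O.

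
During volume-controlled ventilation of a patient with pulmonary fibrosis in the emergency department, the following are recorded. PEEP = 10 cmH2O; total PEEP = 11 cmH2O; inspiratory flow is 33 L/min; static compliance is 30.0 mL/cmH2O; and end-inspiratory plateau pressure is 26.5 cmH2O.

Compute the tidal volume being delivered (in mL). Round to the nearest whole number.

465

End-expiratory occlusion gives total PEEP = 11 cmH2O (intrinsic PEEP = 11 − 10 = 1). Use total PEEP for the elastic gradient.
Vt = Cstat × (Pplat − PEEPtotal) = 30.0 × (26.5 − 11) = 30.0 × 15.5 = 465.0 mL.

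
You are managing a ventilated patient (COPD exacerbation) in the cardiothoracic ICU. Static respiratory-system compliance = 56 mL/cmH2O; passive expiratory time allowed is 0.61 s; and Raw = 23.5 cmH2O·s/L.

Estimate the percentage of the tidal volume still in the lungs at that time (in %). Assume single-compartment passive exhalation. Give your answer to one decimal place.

62.9

τ = R × C = 23.5 × 56 mL/cmH2O = 23.5 × 0.056 L/cmH2O = 1.316 s.
Passive exhalation: V(t)/V₀ = e^(−t/τ) = e^(−0.61/1.316) = 0.6291.
Fraction remaining = 0.6291 → 62.91%.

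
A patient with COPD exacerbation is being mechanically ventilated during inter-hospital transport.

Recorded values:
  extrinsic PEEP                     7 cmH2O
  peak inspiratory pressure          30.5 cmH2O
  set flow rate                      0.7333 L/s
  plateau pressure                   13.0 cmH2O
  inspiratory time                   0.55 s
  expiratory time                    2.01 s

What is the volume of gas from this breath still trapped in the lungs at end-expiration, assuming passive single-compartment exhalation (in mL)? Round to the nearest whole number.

Vt = flow × Ti = 0.7333 L/s × 0.55 s × 1000 mL/L = 403.32 mL.
R = (PIP − Pplat)/V̇ = (30.5 − 13.0) / 0.7333 = 17.5/0.7333 = 23.865 cmH2O·s/L.
C = Vt/(Pplat − PEEP) = 403.32 / (13.0 − 7) = 403.32/6.0 = 67.22 mL/cmH2O.
τ = R × C = 23.865 × 0.06722 L/cmH2O = 1.604 s.
Fraction remaining = e^(−Te/τ) = e^(−2.01/1.604) = 0.2856.
Trapped volume = 403.32 × 0.2856 = 115.19 mL.

115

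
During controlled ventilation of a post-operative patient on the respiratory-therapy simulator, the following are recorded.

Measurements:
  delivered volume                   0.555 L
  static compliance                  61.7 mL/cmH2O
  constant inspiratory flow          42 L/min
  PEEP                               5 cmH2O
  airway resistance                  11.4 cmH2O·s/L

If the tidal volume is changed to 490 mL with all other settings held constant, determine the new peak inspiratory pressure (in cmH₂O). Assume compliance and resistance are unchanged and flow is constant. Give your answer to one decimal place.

20.9

Flow: 42 L/min ÷ 60 = 0.7 L/s.
PIP = Vt/C + R·V̇ + PEEP (constant-flow equation of motion).
Only the elastic term changes: ΔPIP = ΔVt / C = (490 − 555) / 61.7 = -1.053 cmH2O.
Original PIP = 555/61.7 + 11.4×0.7 + 5 = 21.975 cmH2O; new PIP = 21.975 + (-1.053) = 20.922 cmH2O.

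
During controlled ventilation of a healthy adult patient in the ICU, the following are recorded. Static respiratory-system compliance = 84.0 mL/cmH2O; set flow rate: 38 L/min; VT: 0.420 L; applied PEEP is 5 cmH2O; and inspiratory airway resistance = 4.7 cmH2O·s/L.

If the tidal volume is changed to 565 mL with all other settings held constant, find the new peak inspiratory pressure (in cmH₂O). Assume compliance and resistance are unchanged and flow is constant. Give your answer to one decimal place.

14.7

Flow: 38 L/min ÷ 60 = 0.6333 L/s.
PIP = Vt/C + R·V̇ + PEEP (constant-flow equation of motion).
Only the elastic term changes: ΔPIP = ΔVt / C = (565 − 420) / 84.0 = 1.726 cmH2O.
Original PIP = 420/84.0 + 4.7×0.6333 + 5 = 12.977 cmH2O; new PIP = 12.977 + (1.726) = 14.703 cmH2O.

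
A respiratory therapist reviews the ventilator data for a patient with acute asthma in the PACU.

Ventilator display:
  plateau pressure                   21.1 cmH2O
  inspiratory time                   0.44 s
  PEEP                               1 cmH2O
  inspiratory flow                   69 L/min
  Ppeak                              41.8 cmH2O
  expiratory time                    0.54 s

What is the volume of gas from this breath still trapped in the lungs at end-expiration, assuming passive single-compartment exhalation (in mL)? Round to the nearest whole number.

154

Flow: 69 L/min ÷ 60 = 1.15 L/s.
Vt = flow × Ti = 1.15 L/s × 0.44 s × 1000 mL/L = 506.0 mL.
R = (PIP − Pplat)/V̇ = (41.8 − 21.1) / 1.15 = 20.7/1.15 = 18.0 cmH2O·s/L.
C = Vt/(Pplat − PEEP) = 506.0 / (21.1 − 1) = 506.0/20.1 = 25.174 mL/cmH2O.
τ = R × C = 18.0 × 0.02517 L/cmH2O = 0.4531 s.
Fraction remaining = e^(−Te/τ) = e^(−0.54/0.4531) = 0.3037.
Trapped volume = 506.0 × 0.3037 = 153.67 mL.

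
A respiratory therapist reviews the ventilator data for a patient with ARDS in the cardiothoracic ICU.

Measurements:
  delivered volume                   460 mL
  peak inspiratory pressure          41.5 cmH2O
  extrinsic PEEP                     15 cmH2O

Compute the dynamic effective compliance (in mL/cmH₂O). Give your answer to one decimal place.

Dynamic compliance = Vt / (PIP − PEEP) = 460 / (41.5 − 15) = 460 / 26.5 = 17.358 mL/cmH2O.

17.4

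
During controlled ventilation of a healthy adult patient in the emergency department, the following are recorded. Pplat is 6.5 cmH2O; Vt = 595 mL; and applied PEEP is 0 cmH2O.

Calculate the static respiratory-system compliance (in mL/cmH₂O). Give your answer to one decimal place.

Cstat = Vt / (Pplat − PEEP) = 595 / (6.5 − 0) = 595 / 6.5 = 91.538 mL/cmH2O.

91.5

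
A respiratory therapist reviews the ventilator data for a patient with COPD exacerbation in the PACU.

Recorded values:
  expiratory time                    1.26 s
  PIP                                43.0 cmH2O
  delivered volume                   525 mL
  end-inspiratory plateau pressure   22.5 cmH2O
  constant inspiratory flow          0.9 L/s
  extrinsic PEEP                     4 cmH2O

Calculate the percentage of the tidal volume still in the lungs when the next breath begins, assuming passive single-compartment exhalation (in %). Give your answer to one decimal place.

R = (PIP − Pplat)/V̇ = (43.0 − 22.5) / 0.9 = 20.5/0.9 = 22.778 cmH2O·s/L.
C = Vt/(Pplat − PEEP) = 525.0 / (22.5 − 4) = 525.0/18.5 = 28.378 mL/cmH2O.
τ = R × C = 22.778 × 0.02838 L/cmH2O = 0.6464 s.
Fraction remaining at end-expiration = e^(−Te/τ) = e^(−1.26/0.6464) = 0.1424 → 14.24%.

14.2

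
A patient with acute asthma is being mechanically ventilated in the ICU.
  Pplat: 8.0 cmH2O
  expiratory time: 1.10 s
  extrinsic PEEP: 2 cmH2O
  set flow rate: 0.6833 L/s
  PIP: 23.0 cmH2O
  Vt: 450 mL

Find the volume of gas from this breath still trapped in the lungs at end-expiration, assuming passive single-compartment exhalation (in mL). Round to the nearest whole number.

R = (PIP − Pplat)/V̇ = (23.0 − 8.0) / 0.6833 = 15.0/0.6833 = 21.952 cmH2O·s/L.
C = Vt/(Pplat − PEEP) = 450.0 / (8.0 − 2) = 450.0/6.0 = 75.0 mL/cmH2O.
τ = R × C = 21.952 × 0.075 L/cmH2O = 1.646 s.
Fraction remaining = e^(−Te/τ) = e^(−1.10/1.646) = 0.5126.
Trapped volume = 450.0 × 0.5126 = 230.67 mL.

231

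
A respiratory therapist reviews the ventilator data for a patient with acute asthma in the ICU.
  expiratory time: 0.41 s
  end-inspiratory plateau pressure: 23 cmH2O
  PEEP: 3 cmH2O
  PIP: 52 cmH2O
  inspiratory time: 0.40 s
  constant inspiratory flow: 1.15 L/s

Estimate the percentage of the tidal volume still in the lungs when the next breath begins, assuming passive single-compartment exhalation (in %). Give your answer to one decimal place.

Vt = flow × Ti = 1.15 L/s × 0.40 s × 1000 mL/L = 460.0 mL.
R = (PIP − Pplat)/V̇ = (52 − 23) / 1.15 = 29.0/1.15 = 25.217 cmH2O·s/L.
C = Vt/(Pplat − PEEP) = 460.0 / (23 − 3) = 460.0/20.0 = 23.0 mL/cmH2O.
τ = R × C = 25.217 × 0.023 L/cmH2O = 0.58 s.
Fraction remaining at end-expiration = e^(−Te/τ) = e^(−0.41/0.58) = 0.4932 → 49.32%.

49.3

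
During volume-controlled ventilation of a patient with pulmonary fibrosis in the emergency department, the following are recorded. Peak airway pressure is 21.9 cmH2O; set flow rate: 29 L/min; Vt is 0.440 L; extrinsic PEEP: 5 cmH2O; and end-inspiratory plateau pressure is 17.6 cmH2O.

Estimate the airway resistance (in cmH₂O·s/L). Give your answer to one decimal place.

8.9

Flow: 29 L/min ÷ 60 = 0.4833 L/s.
Raw = (PIP − Pplat) / flow = (21.9 − 17.6) / 0.4833 = 4.3 / 0.4833 = 8.897 cmH2O·s/L.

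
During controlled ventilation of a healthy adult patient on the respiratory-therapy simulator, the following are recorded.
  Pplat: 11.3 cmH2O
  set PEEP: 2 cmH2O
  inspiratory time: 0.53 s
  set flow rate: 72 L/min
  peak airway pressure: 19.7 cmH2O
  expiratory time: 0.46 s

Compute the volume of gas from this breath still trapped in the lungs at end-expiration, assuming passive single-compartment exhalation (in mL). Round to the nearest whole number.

Flow: 72 L/min ÷ 60 = 1.2 L/s.
Vt = flow × Ti = 1.2 L/s × 0.53 s × 1000 mL/L = 636.0 mL.
R = (PIP − Pplat)/V̇ = (19.7 − 11.3) / 1.2 = 8.4/1.2 = 7.0 cmH2O·s/L.
C = Vt/(Pplat − PEEP) = 636.0 / (11.3 − 2) = 636.0/9.3 = 68.387 mL/cmH2O.
τ = R × C = 7.0 × 0.06839 L/cmH2O = 0.4787 s.
Fraction remaining = e^(−Te/τ) = e^(−0.46/0.4787) = 0.3825.
Trapped volume = 636.0 × 0.3825 = 243.27 mL.

243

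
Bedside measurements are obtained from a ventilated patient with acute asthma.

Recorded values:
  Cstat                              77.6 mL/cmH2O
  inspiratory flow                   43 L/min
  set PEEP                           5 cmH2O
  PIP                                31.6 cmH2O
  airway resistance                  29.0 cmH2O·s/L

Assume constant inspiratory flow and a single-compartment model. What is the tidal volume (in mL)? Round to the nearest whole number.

Flow: 43 L/min ÷ 60 = 0.7167 L/s.
Equation of motion (constant flow): PIP = Vt/C + R·V̇ + PEEP.
Vt/C = PIP − R·V̇ − PEEP = 31.6 − 20.784 − 5 = 5.816 cmH2O.
Vt = C × 5.816 = 77.6 × 5.816 = 451.32 mL.

451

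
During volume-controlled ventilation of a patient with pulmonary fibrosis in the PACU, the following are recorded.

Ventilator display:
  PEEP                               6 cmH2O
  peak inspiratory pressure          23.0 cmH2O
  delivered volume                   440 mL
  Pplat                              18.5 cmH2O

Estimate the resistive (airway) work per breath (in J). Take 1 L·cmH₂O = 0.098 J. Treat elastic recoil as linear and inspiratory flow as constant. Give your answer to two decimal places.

0.19

With constant inspiratory flow the resistive pressure is constant at PIP − Pplat = 23.0 − 18.5 = 4.5 cmH2O, so resistive work = 4.5 × 0.440 = 1.98 L·cmH2O.
× 0.098 J/(L·cmH2O) → 0.194 J.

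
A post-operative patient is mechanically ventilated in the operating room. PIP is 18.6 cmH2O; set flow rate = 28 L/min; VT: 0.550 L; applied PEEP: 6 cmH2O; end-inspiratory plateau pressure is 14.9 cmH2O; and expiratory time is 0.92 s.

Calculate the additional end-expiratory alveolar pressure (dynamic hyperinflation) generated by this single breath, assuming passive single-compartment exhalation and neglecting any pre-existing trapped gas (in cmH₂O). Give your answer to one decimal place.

1.4

Flow: 28 L/min ÷ 60 = 0.4667 L/s.
R = (PIP − Pplat)/V̇ = (18.6 − 14.9) / 0.4667 = 3.7/0.4667 = 7.928 cmH2O·s/L.
C = Vt/(Pplat − PEEP) = 550.0 / (14.9 − 6) = 550.0/8.9 = 61.798 mL/cmH2O.
τ = R × C = 7.928 × 0.0618 L/cmH2O = 0.49 s.
Fraction remaining = e^(−Te/τ) = e^(−0.92/0.49) = 0.153; trapped volume = 550.0 × 0.153 = 84.15 mL.
Additional alveolar pressure from trapping ≈ V_trapped / C = 84.15 / 61.798 = 1.362 cmH2O.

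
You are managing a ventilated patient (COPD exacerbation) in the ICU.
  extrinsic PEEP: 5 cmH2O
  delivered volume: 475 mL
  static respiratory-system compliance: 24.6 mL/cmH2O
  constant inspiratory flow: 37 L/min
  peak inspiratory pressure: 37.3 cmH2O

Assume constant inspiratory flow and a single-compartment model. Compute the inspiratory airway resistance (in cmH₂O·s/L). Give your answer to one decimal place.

Flow: 37 L/min ÷ 60 = 0.6167 L/s.
Equation of motion (constant flow): PIP = Vt/C + R·V̇ + PEEP.
R·V̇ = PIP − Vt/C − PEEP = 37.3 − 475/24.6 − 5 = 37.3 − 19.309 − 5 = 12.991 cmH2O.
R = 12.991 / 0.6167 = 21.065 cmH2O·s/L.

21.1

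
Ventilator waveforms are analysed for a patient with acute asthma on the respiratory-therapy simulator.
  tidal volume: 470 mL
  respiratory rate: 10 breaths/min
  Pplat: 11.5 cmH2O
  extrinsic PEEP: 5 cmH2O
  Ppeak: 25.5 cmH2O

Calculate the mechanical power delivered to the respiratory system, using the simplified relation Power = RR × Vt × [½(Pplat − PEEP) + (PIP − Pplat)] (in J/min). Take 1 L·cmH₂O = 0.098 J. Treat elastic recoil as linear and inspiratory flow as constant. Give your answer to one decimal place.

Per-breath work = Vt × [½(Pplat−PEEP) + (PIP−Pplat)] = 0.470 × [0.5×6.5 + 14.0] = 0.470 × 17.25 = 8.108 L·cmH2O.
Power = 10 × 8.108 = 81.08 L·cmH2O/min.
× 0.098 J/(L·cmH2O) → 7.946 J/min.

7.9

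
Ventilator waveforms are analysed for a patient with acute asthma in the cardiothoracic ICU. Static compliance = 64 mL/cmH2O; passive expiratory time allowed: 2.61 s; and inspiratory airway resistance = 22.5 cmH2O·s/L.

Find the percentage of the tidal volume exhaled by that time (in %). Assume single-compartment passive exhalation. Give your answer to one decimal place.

τ = R × C = 22.5 × 64 mL/cmH2O = 22.5 × 0.064 L/cmH2O = 1.44 s.
Passive exhalation: V(t)/V₀ = e^(−t/τ) = e^(−2.61/1.44) = 0.1632.
Fraction exhaled = 1 − 0.1632 = 0.8368 → 83.68%.

83.7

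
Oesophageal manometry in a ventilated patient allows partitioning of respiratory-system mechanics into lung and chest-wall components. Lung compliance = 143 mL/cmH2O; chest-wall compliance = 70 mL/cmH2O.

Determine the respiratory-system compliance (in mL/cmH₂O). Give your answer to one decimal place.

Lung and chest wall are elastances in series: 1/Crs = 1/CL + 1/Ccw.
1/Crs = 1/143 + 1/70 = 0.02128.
Crs = 46.992 mL/cmH2O.

47.0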